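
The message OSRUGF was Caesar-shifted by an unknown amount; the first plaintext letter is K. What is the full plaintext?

KONQCB

From the crib: O(14)−K(10)=4, so the shift is 4.
Subtract 4 from each ciphertext letter:
O(14): 14−4=10 → K
S(18): 18−4=14 → O
R(17): 17−4=13 → N
U(20): 20−4=16 → Q
G(6): 6−4=2 → C
F(5): 5−4=1 → B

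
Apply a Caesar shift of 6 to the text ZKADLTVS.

FQGJRZBY

Z(25): 25+6=31≡5 → F
K(10): 10+6=16 → Q
A(0): 0+6=6 → G
D(3): 3+6=9 → J
L(11): 11+6=17 → R
T(19): 19+6=25 → Z
V(21): 21+6=27≡1 → B
S(18): 18+6=24 → Y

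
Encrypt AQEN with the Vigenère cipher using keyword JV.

Repeat the key across the message: JVJV
A(0)+J(9): 9 → J
Q(16)+V(21): 37≡11 → L
E(4)+J(9): 13 → N
N(13)+V(21): 34≡8 → I

JLNI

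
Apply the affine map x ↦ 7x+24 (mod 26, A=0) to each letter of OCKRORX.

O(14): 7·14+24=122≡18 → S
C(2): 7·2+24=38≡12 → M
K(10): 7·10+24=94≡16 → Q
R(17): 7·17+24=143≡13 → N
O(14): 7·14+24=122≡18 → S
R(17): 7·17+24=143≡13 → N
X(23): 7·23+24=185≡3 → D

SMQNSND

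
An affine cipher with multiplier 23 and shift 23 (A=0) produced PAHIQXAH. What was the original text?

The inverse of 23 mod 26 is 17, since 23·17=391≡1. Apply D(y)=17·(y−23) mod 26:
P(15): 17·(15−23)=-136≡20 → U
A(0): 17·(0−23)=-391≡25 → Z
H(7): 17·(7−23)=-272≡14 → O
I(8): 17·(8−23)=-255≡5 → F
Q(16): 17·(16−23)=-119≡11 → L
X(23): 17·(23−23)=0 → A
A(0): 17·(0−23)=-391≡25 → Z
H(7): 17·(7−23)=-272≡14 → O

UZOFLAZO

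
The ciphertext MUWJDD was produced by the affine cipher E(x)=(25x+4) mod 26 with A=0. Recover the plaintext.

The inverse of 25 mod 26 is 25, since 25·25=625≡1. Apply D(y)=25·(y−4) mod 26:
M(12): 25·(12−4)=200≡18 → S
U(20): 25·(20−4)=400≡10 → K
W(22): 25·(22−4)=450≡8 → I
J(9): 25·(9−4)=125≡21 → V
D(3): 25·(3−4)=-25≡1 → B
D(3): 25·(3−4)=-25≡1 → B

SKIVBB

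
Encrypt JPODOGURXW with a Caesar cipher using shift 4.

NTSHSKYVBA

J(9): 9+4=13 → N
P(15): 15+4=19 → T
O(14): 14+4=18 → S
D(3): 3+4=7 → H
O(14): 14+4=18 → S
G(6): 6+4=10 → K
U(20): 20+4=24 → Y
R(17): 17+4=21 → V
X(23): 23+4=27≡1 → B
W(22): 22+4=26≡0 → A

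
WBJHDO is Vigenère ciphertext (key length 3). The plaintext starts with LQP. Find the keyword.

LLU

Subtract each crib letter from the matching ciphertext letter (mod 26):
W(22)−L(11)=11 → L
B(1)−Q(16)=-15≡11 → L
J(9)−P(15)=-6≡20 → U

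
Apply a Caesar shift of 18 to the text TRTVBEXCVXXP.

T(19): 19+18=37≡11 → L
R(17): 17+18=35≡9 → J
T(19): 19+18=37≡11 → L
V(21): 21+18=39≡13 → N
B(1): 1+18=19 → T
E(4): 4+18=22 → W
X(23): 23+18=41≡15 → P
C(2): 2+18=20 → U
V(21): 21+18=39≡13 → N
X(23): 23+18=41≡15 → P
X(23): 23+18=41≡15 → P
P(15): 15+18=33≡7 → H

LJLNTWPUNPPH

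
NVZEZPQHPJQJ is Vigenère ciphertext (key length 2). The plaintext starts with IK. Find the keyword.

Subtract each crib letter from the matching ciphertext letter (mod 26):
N(13)−I(8)=5 → F
V(21)−K(10)=11 → L

FL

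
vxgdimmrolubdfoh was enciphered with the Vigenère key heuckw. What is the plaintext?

Repeat the key across the ciphertext: heuckwheuckwheuc
v(21)−h(7): 14 → o
x(23)−e(4): 19 → t
g(6)−u(20): -14≡12 → m
d(3)−c(2): 1 → b
i(8)−k(10): -2≡24 → y
m(12)−w(22): -10≡16 → q
m(12)−h(7): 5 → f
r(17)−e(4): 13 → n
o(14)−u(20): -6≡20 → u
l(11)−c(2): 9 → j
u(20)−k(10): 10 → k
b(1)−w(22): -21≡5 → f
d(3)−h(7): -4≡22 → w
f(5)−e(4): 1 → b
o(14)−u(20): -6≡20 → u
h(7)−c(2): 5 → f

otmbyqfnujkfwbuf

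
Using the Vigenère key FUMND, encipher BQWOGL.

GKIBJQ

Repeat the key across the message: FUMNDF
B(1)+F(5): 6 → G
Q(16)+U(20): 36≡10 → K
W(22)+M(12): 34≡8 → I
O(14)+N(13): 27≡1 → B
G(6)+D(3): 9 → J
L(11)+F(5): 16 → Q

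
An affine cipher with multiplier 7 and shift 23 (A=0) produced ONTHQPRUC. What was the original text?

VGSUZKOHX

The inverse of 7 mod 26 is 15, since 7·15=105≡1. Apply D(y)=15·(y−23) mod 26:
O(14): 15·(14−23)=-135≡21 → V
N(13): 15·(13−23)=-150≡6 → G
T(19): 15·(19−23)=-60≡18 → S
H(7): 15·(7−23)=-240≡20 → U
Q(16): 15·(16−23)=-105≡25 → Z
P(15): 15·(15−23)=-120≡10 → K
R(17): 15·(17−23)=-90≡14 → O
U(20): 15·(20−23)=-45≡7 → H
C(2): 15·(2−23)=-315≡23 → X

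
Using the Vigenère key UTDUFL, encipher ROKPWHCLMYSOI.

Repeat the key across the message: UTDUFLUTDUFLU
R(17)+U(20): 37≡11 → L
O(14)+T(19): 33≡7 → H
K(10)+D(3): 13 → N
P(15)+U(20): 35≡9 → J
W(22)+F(5): 27≡1 → B
H(7)+L(11): 18 → S
C(2)+U(20): 22 → W
L(11)+T(19): 30≡4 → E
M(12)+D(3): 15 → P
Y(24)+U(20): 44≡18 → S
S(18)+F(5): 23 → X
O(14)+L(11): 25 → Z
I(8)+U(20): 28≡2 → C

LHNJBSWEPSXZC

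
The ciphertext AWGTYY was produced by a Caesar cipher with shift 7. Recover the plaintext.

TPZMRR

A(0): 0−7=-7≡19 → T
W(22): 22−7=15 → P
G(6): 6−7=-1≡25 → Z
T(19): 19−7=12 → M
Y(24): 24−7=17 → R
Y(24): 24−7=17 → R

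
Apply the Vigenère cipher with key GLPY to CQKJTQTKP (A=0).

Repeat the key across the message: GLPYGLPYG
C(2)+G(6): 8 → I
Q(16)+L(11): 27≡1 → B
K(10)+P(15): 25 → Z
J(9)+Y(24): 33≡7 → H
T(19)+G(6): 25 → Z
Q(16)+L(11): 27≡1 → B
T(19)+P(15): 34≡8 → I
K(10)+Y(24): 34≡8 → I
P(15)+G(6): 21 → V

IBZHZBIIV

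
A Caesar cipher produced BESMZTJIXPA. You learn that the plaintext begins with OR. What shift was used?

13

From the crib: B(1)−O(14)=-13≡13, so the shift is 13.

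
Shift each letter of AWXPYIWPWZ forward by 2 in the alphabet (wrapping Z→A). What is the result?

A(0): 0+2=2 → C
W(22): 22+2=24 → Y
X(23): 23+2=25 → Z
P(15): 15+2=17 → R
Y(24): 24+2=26≡0 → A
I(8): 8+2=10 → K
W(22): 22+2=24 → Y
P(15): 15+2=17 → R
W(22): 22+2=24 → Y
Z(25): 25+2=27≡1 → B

CYZRAKYRYB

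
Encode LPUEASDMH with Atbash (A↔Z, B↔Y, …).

L(11) → O(14)
P(15) → K(10)
U(20) → F(5)
E(4) → V(21)
A(0) → Z(25)
S(18) → H(7)
D(3) → W(22)
M(12) → N(13)
H(7) → S(18)

OKFVZHWNS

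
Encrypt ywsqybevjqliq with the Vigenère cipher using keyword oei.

maaecjszrepqe

Repeat the key across the message: oeioeioeioeio
y(24)+o(14): 38≡12 → m
w(22)+e(4): 26≡0 → a
s(18)+i(8): 26≡0 → a
q(16)+o(14): 30≡4 → e
y(24)+e(4): 28≡2 → c
b(1)+i(8): 9 → j
e(4)+o(14): 18 → s
v(21)+e(4): 25 → z
j(9)+i(8): 17 → r
q(16)+o(14): 30≡4 → e
l(11)+e(4): 15 → p
i(8)+i(8): 16 → q
q(16)+o(14): 30≡4 → e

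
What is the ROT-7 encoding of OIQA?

VPXH

O(14): 14+7=21 → V
I(8): 8+7=15 → P
Q(16): 16+7=23 → X
A(0): 0+7=7 → H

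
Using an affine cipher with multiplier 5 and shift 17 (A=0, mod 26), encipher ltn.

l(11): 5·11+17=72≡20 → u
t(19): 5·19+17=112≡8 → i
n(13): 5·13+17=82≡4 → e

uie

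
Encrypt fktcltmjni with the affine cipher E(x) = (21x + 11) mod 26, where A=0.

f(5): 21·5+11=116≡12 → m
k(10): 21·10+11=221≡13 → n
t(19): 21·19+11=410≡20 → u
c(2): 21·2+11=53≡1 → b
l(11): 21·11+11=242≡8 → i
t(19): 21·19+11=410≡20 → u
m(12): 21·12+11=263≡3 → d
j(9): 21·9+11=200≡18 → s
n(13): 21·13+11=284≡24 → y
i(8): 21·8+11=179≡23 → x

mnubiudsyx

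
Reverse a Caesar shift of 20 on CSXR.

C(2): 2−20=-18≡8 → I
S(18): 18−20=-2≡24 → Y
X(23): 23−20=3 → D
R(17): 17−20=-3≡23 → X

IYDX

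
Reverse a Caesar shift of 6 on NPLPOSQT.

N(13): 13−6=7 → H
P(15): 15−6=9 → J
L(11): 11−6=5 → F
P(15): 15−6=9 → J
O(14): 14−6=8 → I
S(18): 18−6=12 → M
Q(16): 16−6=10 → K
T(19): 19−6=13 → N

HJFJIMKN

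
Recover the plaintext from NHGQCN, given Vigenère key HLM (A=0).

GWUJRB

Repeat the key across the ciphertext: HLMHLM
N(13)−H(7): 6 → G
H(7)−L(11): -4≡22 → W
G(6)−M(12): -6≡20 → U
Q(16)−H(7): 9 → J
C(2)−L(11): -9≡17 → R
N(13)−M(12): 1 → B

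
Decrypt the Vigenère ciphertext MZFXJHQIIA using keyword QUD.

WFCHPEAOFK

Repeat the key across the ciphertext: QUDQUDQUDQ
M(12)−Q(16): -4≡22 → W
Z(25)−U(20): 5 → F
F(5)−D(3): 2 → C
X(23)−Q(16): 7 → H
J(9)−U(20): -11≡15 → P
H(7)−D(3): 4 → E
Q(16)−Q(16): 0 → A
I(8)−U(20): -12≡14 → O
I(8)−D(3): 5 → F
A(0)−Q(16): -16≡10 → K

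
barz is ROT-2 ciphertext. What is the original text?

zypx

b(1): 1−2=-1≡25 → z
a(0): 0−2=-2≡24 → y
r(17): 17−2=15 → p
z(25): 25−2=23 → x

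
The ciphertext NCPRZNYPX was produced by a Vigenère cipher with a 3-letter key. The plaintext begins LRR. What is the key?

Subtract each crib letter from the matching ciphertext letter (mod 26):
N(13)−L(11)=2 → C
C(2)−R(17)=-15≡11 → L
P(15)−R(17)=-2≡24 → Y

CLY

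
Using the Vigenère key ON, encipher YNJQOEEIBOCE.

Repeat the key across the message: ONONONONONON
Y(24)+O(14): 38≡12 → M
N(13)+N(13): 26≡0 → A
J(9)+O(14): 23 → X
Q(16)+N(13): 29≡3 → D
O(14)+O(14): 28≡2 → C
E(4)+N(13): 17 → R
E(4)+O(14): 18 → S
I(8)+N(13): 21 → V
B(1)+O(14): 15 → P
O(14)+N(13): 27≡1 → B
C(2)+O(14): 16 → Q
E(4)+N(13): 17 → R

MAXDCRSVPBQR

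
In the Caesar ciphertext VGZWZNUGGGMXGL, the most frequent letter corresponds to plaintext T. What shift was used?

13

The most frequent ciphertext letter is G (appears 5 times).
G is position 6; T is position 19.
Shift = -13≡13.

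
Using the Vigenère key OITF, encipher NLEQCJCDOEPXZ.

Repeat the key across the message: OITFOITFOITFO
N(13)+O(14): 27≡1 → B
L(11)+I(8): 19 → T
E(4)+T(19): 23 → X
Q(16)+F(5): 21 → V
C(2)+O(14): 16 → Q
J(9)+I(8): 17 → R
C(2)+T(19): 21 → V
D(3)+F(5): 8 → I
O(14)+O(14): 28≡2 → C
E(4)+I(8): 12 → M
P(15)+T(19): 34≡8 → I
X(23)+F(5): 28≡2 → C
Z(25)+O(14): 39≡13 → N

BTXVQRVICMICN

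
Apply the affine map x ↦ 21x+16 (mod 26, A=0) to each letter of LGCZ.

NMGV

L(11): 21·11+16=247≡13 → N
G(6): 21·6+16=142≡12 → M
C(2): 21·2+16=58≡6 → G
Z(25): 21·25+16=541≡21 → V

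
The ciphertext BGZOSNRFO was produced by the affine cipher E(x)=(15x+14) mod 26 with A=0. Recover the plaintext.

The inverse of 15 mod 26 is 7, since 15·7=105≡1. Apply D(y)=7·(y−14) mod 26:
B(1): 7·(1−14)=-91≡13 → N
G(6): 7·(6−14)=-56≡22 → W
Z(25): 7·(25−14)=77≡25 → Z
O(14): 7·(14−14)=0 → A
S(18): 7·(18−14)=28≡2 → C
N(13): 7·(13−14)=-7≡19 → T
R(17): 7·(17−14)=21 → V
F(5): 7·(5−14)=-63≡15 → P
O(14): 7·(14−14)=0 → A

NWZACTVPA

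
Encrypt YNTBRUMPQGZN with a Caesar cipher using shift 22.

Y(24): 24+22=46≡20 → U
N(13): 13+22=35≡9 → J
T(19): 19+22=41≡15 → P
B(1): 1+22=23 → X
R(17): 17+22=39≡13 → N
U(20): 20+22=42≡16 → Q
M(12): 12+22=34≡8 → I
P(15): 15+22=37≡11 → L
Q(16): 16+22=38≡12 → M
G(6): 6+22=28≡2 → C
Z(25): 25+22=47≡21 → V
N(13): 13+22=35≡9 → J

UJPXNQILMCVJ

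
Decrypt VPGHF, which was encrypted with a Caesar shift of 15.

GARSQ

V(21): 21−15=6 → G
P(15): 15−15=0 → A
G(6): 6−15=-9≡17 → R
H(7): 7−15=-8≡18 → S
F(5): 5−15=-10≡16 → Q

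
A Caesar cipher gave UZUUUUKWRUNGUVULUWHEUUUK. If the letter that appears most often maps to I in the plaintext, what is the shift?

The most frequent ciphertext letter is U (appears 12 times).
U is position 20; I is position 8.
Shift = 12.

12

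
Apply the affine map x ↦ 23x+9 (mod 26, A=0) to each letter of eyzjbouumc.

e(4): 23·4+9=101≡23 → x
y(24): 23·24+9=561≡15 → p
z(25): 23·25+9=584≡12 → m
j(9): 23·9+9=216≡8 → i
b(1): 23·1+9=32≡6 → g
o(14): 23·14+9=331≡19 → t
u(20): 23·20+9=469≡1 → b
u(20): 23·20+9=469≡1 → b
m(12): 23·12+9=285≡25 → z
c(2): 23·2+9=55≡3 → d

xpmigtbbzd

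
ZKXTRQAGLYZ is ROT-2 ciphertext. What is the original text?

XIVRPOYEJWX

Z(25): 25−2=23 → X
K(10): 10−2=8 → I
X(23): 23−2=21 → V
T(19): 19−2=17 → R
R(17): 17−2=15 → P
Q(16): 16−2=14 → O
A(0): 0−2=-2≡24 → Y
G(6): 6−2=4 → E
L(11): 11−2=9 → J
Y(24): 24−2=22 → W
Z(25): 25−2=23 → X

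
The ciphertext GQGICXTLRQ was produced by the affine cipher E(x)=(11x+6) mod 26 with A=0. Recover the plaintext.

The inverse of 11 mod 26 is 19, since 11·19=209≡1. Apply D(y)=19·(y−6) mod 26:
G(6): 19·(6−6)=0 → A
Q(16): 19·(16−6)=190≡8 → I
G(6): 19·(6−6)=0 → A
I(8): 19·(8−6)=38≡12 → M
C(2): 19·(2−6)=-76≡2 → C
X(23): 19·(23−6)=323≡11 → L
T(19): 19·(19−6)=247≡13 → N
L(11): 19·(11−6)=95≡17 → R
R(17): 19·(17−6)=209≡1 → B
Q(16): 19·(16−6)=190≡8 → I

AIAMCLNRBI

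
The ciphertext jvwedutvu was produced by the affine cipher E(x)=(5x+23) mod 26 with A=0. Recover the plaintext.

The inverse of 5 mod 26 is 21, since 5·21=105≡1. Apply D(y)=21·(y−23) mod 26:
j(9): 21·(9−23)=-294≡18 → s
v(21): 21·(21−23)=-42≡10 → k
w(22): 21·(22−23)=-21≡5 → f
e(4): 21·(4−23)=-399≡17 → r
d(3): 21·(3−23)=-420≡22 → w
u(20): 21·(20−23)=-63≡15 → p
t(19): 21·(19−23)=-84≡20 → u
v(21): 21·(21−23)=-42≡10 → k
u(20): 21·(20−23)=-63≡15 → p

skfrwpukp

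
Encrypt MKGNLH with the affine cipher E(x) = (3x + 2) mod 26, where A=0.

MGUPJX

M(12): 3·12+2=38≡12 → M
K(10): 3·10+2=32≡6 → G
G(6): 3·6+2=20 → U
N(13): 3·13+2=41≡15 → P
L(11): 3·11+2=35≡9 → J
H(7): 3·7+2=23 → X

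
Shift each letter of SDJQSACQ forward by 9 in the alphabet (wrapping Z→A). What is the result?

BMSZBJLZ

S(18): 18+9=27≡1 → B
D(3): 3+9=12 → M
J(9): 9+9=18 → S
Q(16): 16+9=25 → Z
S(18): 18+9=27≡1 → B
A(0): 0+9=9 → J
C(2): 2+9=11 → L
Q(16): 16+9=25 → Z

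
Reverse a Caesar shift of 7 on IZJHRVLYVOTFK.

I(8): 8−7=1 → B
Z(25): 25−7=18 → S
J(9): 9−7=2 → C
H(7): 7−7=0 → A
R(17): 17−7=10 → K
V(21): 21−7=14 → O
L(11): 11−7=4 → E
Y(24): 24−7=17 → R
V(21): 21−7=14 → O
O(14): 14−7=7 → H
T(19): 19−7=12 → M
F(5): 5−7=-2≡24 → Y
K(10): 10−7=3 → D

BSCAKOEROHMYD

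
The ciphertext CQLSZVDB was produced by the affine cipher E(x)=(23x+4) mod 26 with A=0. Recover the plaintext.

SWPETDJB

The inverse of 23 mod 26 is 17, since 23·17=391≡1. Apply D(y)=17·(y−4) mod 26:
C(2): 17·(2−4)=-34≡18 → S
Q(16): 17·(16−4)=204≡22 → W
L(11): 17·(11−4)=119≡15 → P
S(18): 17·(18−4)=238≡4 → E
Z(25): 17·(25−4)=357≡19 → T
V(21): 17·(21−4)=289≡3 → D
D(3): 17·(3−4)=-17≡9 → J
B(1): 17·(1−4)=-51≡1 → B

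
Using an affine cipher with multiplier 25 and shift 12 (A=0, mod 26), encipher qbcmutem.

q(16): 25·16+12=412≡22 → w
b(1): 25·1+12=37≡11 → l
c(2): 25·2+12=62≡10 → k
m(12): 25·12+12=312≡0 → a
u(20): 25·20+12=512≡18 → s
t(19): 25·19+12=487≡19 → t
e(4): 25·4+12=112≡8 → i
m(12): 25·12+12=312≡0 → a

wlkastia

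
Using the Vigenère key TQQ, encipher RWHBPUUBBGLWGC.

KMXUFKNRRZBMZS

Repeat the key across the message: TQQTQQTQQTQQTQ
R(17)+T(19): 36≡10 → K
W(22)+Q(16): 38≡12 → M
H(7)+Q(16): 23 → X
B(1)+T(19): 20 → U
P(15)+Q(16): 31≡5 → F
U(20)+Q(16): 36≡10 → K
U(20)+T(19): 39≡13 → N
B(1)+Q(16): 17 → R
B(1)+Q(16): 17 → R
G(6)+T(19): 25 → Z
L(11)+Q(16): 27≡1 → B
W(22)+Q(16): 38≡12 → M
G(6)+T(19): 25 → Z
C(2)+Q(16): 18 → S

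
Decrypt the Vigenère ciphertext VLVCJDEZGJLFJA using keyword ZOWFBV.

WXZXIIFLKEKKKM

Repeat the key across the ciphertext: ZOWFBVZOWFBVZO
V(21)−Z(25): -4≡22 → W
L(11)−O(14): -3≡23 → X
V(21)−W(22): -1≡25 → Z
C(2)−F(5): -3≡23 → X
J(9)−B(1): 8 → I
D(3)−V(21): -18≡8 → I
E(4)−Z(25): -21≡5 → F
Z(25)−O(14): 11 → L
G(6)−W(22): -16≡10 → K
J(9)−F(5): 4 → E
L(11)−B(1): 10 → K
F(5)−V(21): -16≡10 → K
J(9)−Z(25): -16≡10 → K
A(0)−O(14): -14≡12 → M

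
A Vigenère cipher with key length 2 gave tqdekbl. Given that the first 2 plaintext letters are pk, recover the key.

Subtract each crib letter from the matching ciphertext letter (mod 26):
t(19)−p(15)=4 → e
q(16)−k(10)=6 → g

eg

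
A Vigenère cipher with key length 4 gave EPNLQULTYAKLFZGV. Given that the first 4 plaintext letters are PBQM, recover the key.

Subtract each crib letter from the matching ciphertext letter (mod 26):
E(4)−P(15)=-11≡15 → P
P(15)−B(1)=14 → O
N(13)−Q(16)=-3≡23 → X
L(11)−M(12)=-1≡25 → Z

POXZ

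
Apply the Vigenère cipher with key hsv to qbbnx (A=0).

xtwup

Repeat the key across the message: hsvhs
q(16)+h(7): 23 → x
b(1)+s(18): 19 → t
b(1)+v(21): 22 → w
n(13)+h(7): 20 → u
x(23)+s(18): 41≡15 → p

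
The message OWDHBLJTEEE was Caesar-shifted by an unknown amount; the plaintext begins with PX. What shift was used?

25

From the crib: O(14)−P(15)=-1≡25, so the shift is 25.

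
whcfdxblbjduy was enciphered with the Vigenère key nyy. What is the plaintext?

jjesfzondwfwl

Repeat the key across the ciphertext: nyynyynyynyyn
w(22)−n(13): 9 → j
h(7)−y(24): -17≡9 → j
c(2)−y(24): -22≡4 → e
f(5)−n(13): -8≡18 → s
d(3)−y(24): -21≡5 → f
x(23)−y(24): -1≡25 → z
b(1)−n(13): -12≡14 → o
l(11)−y(24): -13≡13 → n
b(1)−y(24): -23≡3 → d
j(9)−n(13): -4≡22 → w
d(3)−y(24): -21≡5 → f
u(20)−y(24): -4≡22 → w
y(24)−n(13): 11 → l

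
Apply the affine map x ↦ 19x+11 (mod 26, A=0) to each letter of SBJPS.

S(18): 19·18+11=353≡15 → P
B(1): 19·1+11=30≡4 → E
J(9): 19·9+11=182≡0 → A
P(15): 19·15+11=296≡10 → K
S(18): 19·18+11=353≡15 → P

PEAKP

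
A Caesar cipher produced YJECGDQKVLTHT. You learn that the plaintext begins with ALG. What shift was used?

24

From the crib: Y(24)−A(0)=24, so the shift is 24.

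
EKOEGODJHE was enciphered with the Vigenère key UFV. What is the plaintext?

Repeat the key across the ciphertext: UFVUFVUFVU
E(4)−U(20): -16≡10 → K
K(10)−F(5): 5 → F
O(14)−V(21): -7≡19 → T
E(4)−U(20): -16≡10 → K
G(6)−F(5): 1 → B
O(14)−V(21): -7≡19 → T
D(3)−U(20): -17≡9 → J
J(9)−F(5): 4 → E
H(7)−V(21): -14≡12 → M
E(4)−U(20): -16≡10 → K

KFTKBTJEMK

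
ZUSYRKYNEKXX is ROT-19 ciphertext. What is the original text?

Z(25): 25−19=6 → G
U(20): 20−19=1 → B
S(18): 18−19=-1≡25 → Z
Y(24): 24−19=5 → F
R(17): 17−19=-2≡24 → Y
K(10): 10−19=-9≡17 → R
Y(24): 24−19=5 → F
N(13): 13−19=-6≡20 → U
E(4): 4−19=-15≡11 → L
K(10): 10−19=-9≡17 → R
X(23): 23−19=4 → E
X(23): 23−19=4 → E

GBZFYRFULREE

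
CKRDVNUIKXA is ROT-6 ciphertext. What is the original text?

C(2): 2−6=-4≡22 → W
K(10): 10−6=4 → E
R(17): 17−6=11 → L
D(3): 3−6=-3≡23 → X
V(21): 21−6=15 → P
N(13): 13−6=7 → H
U(20): 20−6=14 → O
I(8): 8−6=2 → C
K(10): 10−6=4 → E
X(23): 23−6=17 → R
A(0): 0−6=-6≡20 → U

WELXPHOCERU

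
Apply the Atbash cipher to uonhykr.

flmsbpi

u(20) → f(5)
o(14) → l(11)
n(13) → m(12)
h(7) → s(18)
y(24) → b(1)
k(10) → p(15)
r(17) → i(8)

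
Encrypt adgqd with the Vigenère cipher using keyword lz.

lcrpo

Repeat the key across the message: lzlzl
a(0)+l(11): 11 → l
d(3)+z(25): 28≡2 → c
g(6)+l(11): 17 → r
q(16)+z(25): 41≡15 → p
d(3)+l(11): 14 → o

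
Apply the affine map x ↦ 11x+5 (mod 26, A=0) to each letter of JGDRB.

J(9): 11·9+5=104≡0 → A
G(6): 11·6+5=71≡19 → T
D(3): 11·3+5=38≡12 → M
R(17): 11·17+5=192≡10 → K
B(1): 11·1+5=16 → Q

ATMKQ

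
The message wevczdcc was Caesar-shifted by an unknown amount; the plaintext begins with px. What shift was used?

From the crib: w(22)−p(15)=7, so the shift is 7.

7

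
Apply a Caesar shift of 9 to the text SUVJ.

S(18): 18+9=27≡1 → B
U(20): 20+9=29≡3 → D
V(21): 21+9=30≡4 → E
J(9): 9+9=18 → S

BDES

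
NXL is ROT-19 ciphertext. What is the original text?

UES

N(13): 13−19=-6≡20 → U
X(23): 23−19=4 → E
L(11): 11−19=-8≡18 → S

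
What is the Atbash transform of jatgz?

qzgta

j(9) → q(16)
a(0) → z(25)
t(19) → g(6)
g(6) → t(19)
z(25) → a(0)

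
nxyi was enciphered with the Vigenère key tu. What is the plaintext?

udfo

Repeat the key across the ciphertext: tutu
n(13)−t(19): -6≡20 → u
x(23)−u(20): 3 → d
y(24)−t(19): 5 → f
i(8)−u(20): -12≡14 → o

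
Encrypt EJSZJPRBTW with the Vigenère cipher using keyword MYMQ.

QHEPVNDRFU

Repeat the key across the message: MYMQMYMQMY
E(4)+M(12): 16 → Q
J(9)+Y(24): 33≡7 → H
S(18)+M(12): 30≡4 → E
Z(25)+Q(16): 41≡15 → P
J(9)+M(12): 21 → V
P(15)+Y(24): 39≡13 → N
R(17)+M(12): 29≡3 → D
B(1)+Q(16): 17 → R
T(19)+M(12): 31≡5 → F
W(22)+Y(24): 46≡20 → U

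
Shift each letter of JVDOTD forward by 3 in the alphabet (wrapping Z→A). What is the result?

J(9): 9+3=12 → M
V(21): 21+3=24 → Y
D(3): 3+3=6 → G
O(14): 14+3=17 → R
T(19): 19+3=22 → W
D(3): 3+3=6 → G

MYGRWG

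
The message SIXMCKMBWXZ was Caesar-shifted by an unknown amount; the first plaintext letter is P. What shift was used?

3

From the crib: S(18)−P(15)=3, so the shift is 3.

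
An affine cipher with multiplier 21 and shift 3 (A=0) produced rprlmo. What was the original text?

sisotd

The inverse of 21 mod 26 is 5, since 21·5=105≡1. Apply D(y)=5·(y−3) mod 26:
r(17): 5·(17−3)=70≡18 → s
p(15): 5·(15−3)=60≡8 → i
r(17): 5·(17−3)=70≡18 → s
l(11): 5·(11−3)=40≡14 → o
m(12): 5·(12−3)=45≡19 → t
o(14): 5·(14−3)=55≡3 → d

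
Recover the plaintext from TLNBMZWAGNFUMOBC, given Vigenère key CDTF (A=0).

Repeat the key across the ciphertext: CDTFCDTFCDTFCDTF
T(19)−C(2): 17 → R
L(11)−D(3): 8 → I
N(13)−T(19): -6≡20 → U
B(1)−F(5): -4≡22 → W
M(12)−C(2): 10 → K
Z(25)−D(3): 22 → W
W(22)−T(19): 3 → D
A(0)−F(5): -5≡21 → V
G(6)−C(2): 4 → E
N(13)−D(3): 10 → K
F(5)−T(19): -14≡12 → M
U(20)−F(5): 15 → P
M(12)−C(2): 10 → K
O(14)−D(3): 11 → L
B(1)−T(19): -18≡8 → I
C(2)−F(5): -3≡23 → X

RIUWKWDVEKMPKLIX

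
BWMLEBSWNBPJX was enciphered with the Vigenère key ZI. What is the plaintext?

Repeat the key across the ciphertext: ZIZIZIZIZIZIZ
B(1)−Z(25): -24≡2 → C
W(22)−I(8): 14 → O
M(12)−Z(25): -13≡13 → N
L(11)−I(8): 3 → D
E(4)−Z(25): -21≡5 → F
B(1)−I(8): -7≡19 → T
S(18)−Z(25): -7≡19 → T
W(22)−I(8): 14 → O
N(13)−Z(25): -12≡14 → O
B(1)−I(8): -7≡19 → T
P(15)−Z(25): -10≡16 → Q
J(9)−I(8): 1 → B
X(23)−Z(25): -2≡24 → Y

CONDFTTOOTQBY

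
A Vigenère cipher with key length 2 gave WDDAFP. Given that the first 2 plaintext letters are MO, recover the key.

Subtract each crib letter from the matching ciphertext letter (mod 26):
W(22)−M(12)=10 → K
D(3)−O(14)=-11≡15 → P

KP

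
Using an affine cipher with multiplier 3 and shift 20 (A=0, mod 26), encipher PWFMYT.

NIJEOZ

P(15): 3·15+20=65≡13 → N
W(22): 3·22+20=86≡8 → I
F(5): 3·5+20=35≡9 → J
M(12): 3·12+20=56≡4 → E
Y(24): 3·24+20=92≡14 → O
T(19): 3·19+20=77≡25 → Z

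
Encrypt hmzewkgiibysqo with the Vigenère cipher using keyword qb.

Repeat the key across the message: qbqbqbqbqbqbqb
h(7)+q(16): 23 → x
m(12)+b(1): 13 → n
z(25)+q(16): 41≡15 → p
e(4)+b(1): 5 → f
w(22)+q(16): 38≡12 → m
k(10)+b(1): 11 → l
g(6)+q(16): 22 → w
i(8)+b(1): 9 → j
i(8)+q(16): 24 → y
b(1)+b(1): 2 → c
y(24)+q(16): 40≡14 → o
s(18)+b(1): 19 → t
q(16)+q(16): 32≡6 → g
o(14)+b(1): 15 → p

xnpfmlwjycotgp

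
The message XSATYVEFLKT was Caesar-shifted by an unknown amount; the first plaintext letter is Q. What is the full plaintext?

QLTMROXYEDM

From the crib: X(23)−Q(16)=7, so the shift is 7.
Subtract 7 from each ciphertext letter:
X(23): 23−7=16 → Q
S(18): 18−7=11 → L
A(0): 0−7=-7≡19 → T
T(19): 19−7=12 → M
Y(24): 24−7=17 → R
V(21): 21−7=14 → O
E(4): 4−7=-3≡23 → X
F(5): 5−7=-2≡24 → Y
L(11): 11−7=4 → E
K(10): 10−7=3 → D
T(19): 19−7=12 → M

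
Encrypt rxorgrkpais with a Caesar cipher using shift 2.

r(17): 17+2=19 → t
x(23): 23+2=25 → z
o(14): 14+2=16 → q
r(17): 17+2=19 → t
g(6): 6+2=8 → i
r(17): 17+2=19 → t
k(10): 10+2=12 → m
p(15): 15+2=17 → r
a(0): 0+2=2 → c
i(8): 8+2=10 → k
s(18): 18+2=20 → u

tzqtitmrcku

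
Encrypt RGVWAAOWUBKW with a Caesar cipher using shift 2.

R(17): 17+2=19 → T
G(6): 6+2=8 → I
V(21): 21+2=23 → X
W(22): 22+2=24 → Y
A(0): 0+2=2 → C
A(0): 0+2=2 → C
O(14): 14+2=16 → Q
W(22): 22+2=24 → Y
U(20): 20+2=22 → W
B(1): 1+2=3 → D
K(10): 10+2=12 → M
W(22): 22+2=24 → Y

TIXYCCQYWDMY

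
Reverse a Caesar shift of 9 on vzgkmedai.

v(21): 21−9=12 → m
z(25): 25−9=16 → q
g(6): 6−9=-3≡23 → x
k(10): 10−9=1 → b
m(12): 12−9=3 → d
e(4): 4−9=-5≡21 → v
d(3): 3−9=-6≡20 → u
a(0): 0−9=-9≡17 → r
i(8): 8−9=-1≡25 → z

mqxbdvurz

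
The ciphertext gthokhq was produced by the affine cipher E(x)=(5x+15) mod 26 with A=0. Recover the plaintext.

The inverse of 5 mod 26 is 21, since 5·21=105≡1. Apply D(y)=21·(y−15) mod 26:
g(6): 21·(6−15)=-189≡19 → t
t(19): 21·(19−15)=84≡6 → g
h(7): 21·(7−15)=-168≡14 → o
o(14): 21·(14−15)=-21≡5 → f
k(10): 21·(10−15)=-105≡25 → z
h(7): 21·(7−15)=-168≡14 → o
q(16): 21·(16−15)=21 → v

tgofzov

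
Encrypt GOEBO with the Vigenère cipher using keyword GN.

MBKOU

Repeat the key across the message: GNGNG
G(6)+G(6): 12 → M
O(14)+N(13): 27≡1 → B
E(4)+G(6): 10 → K
B(1)+N(13): 14 → O
O(14)+G(6): 20 → U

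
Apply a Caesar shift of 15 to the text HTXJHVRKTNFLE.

WIMYWKGZICUAT

H(7): 7+15=22 → W
T(19): 19+15=34≡8 → I
X(23): 23+15=38≡12 → M
J(9): 9+15=24 → Y
H(7): 7+15=22 → W
V(21): 21+15=36≡10 → K
R(17): 17+15=32≡6 → G
K(10): 10+15=25 → Z
T(19): 19+15=34≡8 → I
N(13): 13+15=28≡2 → C
F(5): 5+15=20 → U
L(11): 11+15=26≡0 → A
E(4): 4+15=19 → T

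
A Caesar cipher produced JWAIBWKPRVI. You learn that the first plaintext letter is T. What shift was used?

From the crib: J(9)−T(19)=-10≡16, so the shift is 16.

16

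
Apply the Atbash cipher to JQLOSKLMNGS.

J(9) → Q(16)
Q(16) → J(9)
L(11) → O(14)
O(14) → L(11)
S(18) → H(7)
K(10) → P(15)
L(11) → O(14)
M(12) → N(13)
N(13) → M(12)
G(6) → T(19)
S(18) → H(7)

QJOLHPONMTH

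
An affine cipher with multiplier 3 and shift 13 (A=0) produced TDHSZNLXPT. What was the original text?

COYTEAIMSC

The inverse of 3 mod 26 is 9, since 3·9=27≡1. Apply D(y)=9·(y−13) mod 26:
T(19): 9·(19−13)=54≡2 → C
D(3): 9·(3−13)=-90≡14 → O
H(7): 9·(7−13)=-54≡24 → Y
S(18): 9·(18−13)=45≡19 → T
Z(25): 9·(25−13)=108≡4 → E
N(13): 9·(13−13)=0 → A
L(11): 9·(11−13)=-18≡8 → I
X(23): 9·(23−13)=90≡12 → M
P(15): 9·(15−13)=18 → S
T(19): 9·(19−13)=54≡2 → C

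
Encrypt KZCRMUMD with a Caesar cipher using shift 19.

K(10): 10+19=29≡3 → D
Z(25): 25+19=44≡18 → S
C(2): 2+19=21 → V
R(17): 17+19=36≡10 → K
M(12): 12+19=31≡5 → F
U(20): 20+19=39≡13 → N
M(12): 12+19=31≡5 → F
D(3): 3+19=22 → W

DSVKFNFW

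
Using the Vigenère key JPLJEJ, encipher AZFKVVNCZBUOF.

Repeat the key across the message: JPLJEJJPLJEJJ
A(0)+J(9): 9 → J
Z(25)+P(15): 40≡14 → O
F(5)+L(11): 16 → Q
K(10)+J(9): 19 → T
V(21)+E(4): 25 → Z
V(21)+J(9): 30≡4 → E
N(13)+J(9): 22 → W
C(2)+P(15): 17 → R
Z(25)+L(11): 36≡10 → K
B(1)+J(9): 10 → K
U(20)+E(4): 24 → Y
O(14)+J(9): 23 → X
F(5)+J(9): 14 → O

JOQTZEWRKKYXO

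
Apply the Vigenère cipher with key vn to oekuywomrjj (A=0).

Repeat the key across the message: vnvnvnvnvnv
o(14)+v(21): 35≡9 → j
e(4)+n(13): 17 → r
k(10)+v(21): 31≡5 → f
u(20)+n(13): 33≡7 → h
y(24)+v(21): 45≡19 → t
w(22)+n(13): 35≡9 → j
o(14)+v(21): 35≡9 → j
m(12)+n(13): 25 → z
r(17)+v(21): 38≡12 → m
j(9)+n(13): 22 → w
j(9)+v(21): 30≡4 → e

jrfhtjjzmwe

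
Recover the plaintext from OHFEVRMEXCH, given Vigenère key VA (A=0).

THKEARRECCM

Repeat the key across the ciphertext: VAVAVAVAVAV
O(14)−V(21): -7≡19 → T
H(7)−A(0): 7 → H
F(5)−V(21): -16≡10 → K
E(4)−A(0): 4 → E
V(21)−V(21): 0 → A
R(17)−A(0): 17 → R
M(12)−V(21): -9≡17 → R
E(4)−A(0): 4 → E
X(23)−V(21): 2 → C
C(2)−A(0): 2 → C
H(7)−V(21): -14≡12 → M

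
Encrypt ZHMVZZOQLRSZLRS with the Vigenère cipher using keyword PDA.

Repeat the key across the message: PDAPDAPDAPDAPDA
Z(25)+P(15): 40≡14 → O
H(7)+D(3): 10 → K
M(12)+A(0): 12 → M
V(21)+P(15): 36≡10 → K
Z(25)+D(3): 28≡2 → C
Z(25)+A(0): 25 → Z
O(14)+P(15): 29≡3 → D
Q(16)+D(3): 19 → T
L(11)+A(0): 11 → L
R(17)+P(15): 32≡6 → G
S(18)+D(3): 21 → V
Z(25)+A(0): 25 → Z
L(11)+P(15): 26≡0 → A
R(17)+D(3): 20 → U
S(18)+A(0): 18 → S

OKMKCZDTLGVZAUS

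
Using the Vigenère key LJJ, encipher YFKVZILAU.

Repeat the key across the message: LJJLJJLJJ
Y(24)+L(11): 35≡9 → J
F(5)+J(9): 14 → O
K(10)+J(9): 19 → T
V(21)+L(11): 32≡6 → G
Z(25)+J(9): 34≡8 → I
I(8)+J(9): 17 → R
L(11)+L(11): 22 → W
A(0)+J(9): 9 → J
U(20)+J(9): 29≡3 → D

JOTGIRWJD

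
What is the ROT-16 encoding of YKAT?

Y(24): 24+16=40≡14 → O
K(10): 10+16=26≡0 → A
A(0): 0+16=16 → Q
T(19): 19+16=35≡9 → J

OAQJ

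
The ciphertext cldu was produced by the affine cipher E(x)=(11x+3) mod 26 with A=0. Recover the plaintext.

The inverse of 11 mod 26 is 19, since 11·19=209≡1. Apply D(y)=19·(y−3) mod 26:
c(2): 19·(2−3)=-19≡7 → h
l(11): 19·(11−3)=152≡22 → w
d(3): 19·(3−3)=0 → a
u(20): 19·(20−3)=323≡11 → l

hwal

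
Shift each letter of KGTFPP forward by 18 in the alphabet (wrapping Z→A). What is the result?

K(10): 10+18=28≡2 → C
G(6): 6+18=24 → Y
T(19): 19+18=37≡11 → L
F(5): 5+18=23 → X
P(15): 15+18=33≡7 → H
P(15): 15+18=33≡7 → H

CYLXHH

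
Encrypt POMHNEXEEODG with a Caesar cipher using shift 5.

UTRMSJCJJTIL

P(15): 15+5=20 → U
O(14): 14+5=19 → T
M(12): 12+5=17 → R
H(7): 7+5=12 → M
N(13): 13+5=18 → S
E(4): 4+5=9 → J
X(23): 23+5=28≡2 → C
E(4): 4+5=9 → J
E(4): 4+5=9 → J
O(14): 14+5=19 → T
D(3): 3+5=8 → I
G(6): 6+5=11 → L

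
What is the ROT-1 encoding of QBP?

Q(16): 16+1=17 → R
B(1): 1+1=2 → C
P(15): 15+1=16 → Q

RCQ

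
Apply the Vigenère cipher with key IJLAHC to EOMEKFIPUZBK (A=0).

Repeat the key across the message: IJLAHCIJLAHC
E(4)+I(8): 12 → M
O(14)+J(9): 23 → X
M(12)+L(11): 23 → X
E(4)+A(0): 4 → E
K(10)+H(7): 17 → R
F(5)+C(2): 7 → H
I(8)+I(8): 16 → Q
P(15)+J(9): 24 → Y
U(20)+L(11): 31≡5 → F
Z(25)+A(0): 25 → Z
B(1)+H(7): 8 → I
K(10)+C(2): 12 → M

MXXERHQYFZIM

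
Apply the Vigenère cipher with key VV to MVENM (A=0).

HQZIH

Repeat the key across the message: VVVVV
M(12)+V(21): 33≡7 → H
V(21)+V(21): 42≡16 → Q
E(4)+V(21): 25 → Z
N(13)+V(21): 34≡8 → I
M(12)+V(21): 33≡7 → H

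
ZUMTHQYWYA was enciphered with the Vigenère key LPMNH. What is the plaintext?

Repeat the key across the ciphertext: LPMNHLPMNH
Z(25)−L(11): 14 → O
U(20)−P(15): 5 → F
M(12)−M(12): 0 → A
T(19)−N(13): 6 → G
H(7)−H(7): 0 → A
Q(16)−L(11): 5 → F
Y(24)−P(15): 9 → J
W(22)−M(12): 10 → K
Y(24)−N(13): 11 → L
A(0)−H(7): -7≡19 → T

OFAGAFJKLT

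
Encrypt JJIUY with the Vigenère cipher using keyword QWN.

ZFVKU

Repeat the key across the message: QWNQW
J(9)+Q(16): 25 → Z
J(9)+W(22): 31≡5 → F
I(8)+N(13): 21 → V
U(20)+Q(16): 36≡10 → K
Y(24)+W(22): 46≡20 → U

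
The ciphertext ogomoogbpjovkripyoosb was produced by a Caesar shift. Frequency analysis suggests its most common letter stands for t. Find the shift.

The most frequent ciphertext letter is o (appears 7 times).
o is position 14; t is position 19.
Shift = -5≡21.

21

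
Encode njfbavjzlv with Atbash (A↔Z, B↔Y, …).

mquyzeqaoe

n(13) → m(12)
j(9) → q(16)
f(5) → u(20)
b(1) → y(24)
a(0) → z(25)
v(21) → e(4)
j(9) → q(16)
z(25) → a(0)
l(11) → o(14)
v(21) → e(4)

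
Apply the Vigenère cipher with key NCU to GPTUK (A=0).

TRNHM

Repeat the key across the message: NCUNC
G(6)+N(13): 19 → T
P(15)+C(2): 17 → R
T(19)+U(20): 39≡13 → N
U(20)+N(13): 33≡7 → H
K(10)+C(2): 12 → M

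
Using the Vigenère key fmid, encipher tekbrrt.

yqsewdb

Repeat the key across the message: fmidfmi
t(19)+f(5): 24 → y
e(4)+m(12): 16 → q
k(10)+i(8): 18 → s
b(1)+d(3): 4 → e
r(17)+f(5): 22 → w
r(17)+m(12): 29≡3 → d
t(19)+i(8): 27≡1 → b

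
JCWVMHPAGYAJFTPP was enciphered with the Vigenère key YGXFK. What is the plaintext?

LWZQCJJDBOCDIOFR

Repeat the key across the ciphertext: YGXFKYGXFKYGXFKY
J(9)−Y(24): -15≡11 → L
C(2)−G(6): -4≡22 → W
W(22)−X(23): -1≡25 → Z
V(21)−F(5): 16 → Q
M(12)−K(10): 2 → C
H(7)−Y(24): -17≡9 → J
P(15)−G(6): 9 → J
A(0)−X(23): -23≡3 → D
G(6)−F(5): 1 → B
Y(24)−K(10): 14 → O
A(0)−Y(24): -24≡2 → C
J(9)−G(6): 3 → D
F(5)−X(23): -18≡8 → I
T(19)−F(5): 14 → O
P(15)−K(10): 5 → F
P(15)−Y(24): -9≡17 → R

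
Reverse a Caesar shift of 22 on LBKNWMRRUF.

PFORAQVVYJ

L(11): 11−22=-11≡15 → P
B(1): 1−22=-21≡5 → F
K(10): 10−22=-12≡14 → O
N(13): 13−22=-9≡17 → R
W(22): 22−22=0 → A
M(12): 12−22=-10≡16 → Q
R(17): 17−22=-5≡21 → V
R(17): 17−22=-5≡21 → V
U(20): 20−22=-2≡24 → Y
F(5): 5−22=-17≡9 → J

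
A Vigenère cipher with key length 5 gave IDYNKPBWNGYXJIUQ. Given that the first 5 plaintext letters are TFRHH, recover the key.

PYHGD

Subtract each crib letter from the matching ciphertext letter (mod 26):
I(8)−T(19)=-11≡15 → P
D(3)−F(5)=-2≡24 → Y
Y(24)−R(17)=7 → H
N(13)−H(7)=6 → G
K(10)−H(7)=3 → D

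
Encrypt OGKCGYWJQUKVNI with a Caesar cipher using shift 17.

FXBTXPNAHLBMEZ

O(14): 14+17=31≡5 → F
G(6): 6+17=23 → X
K(10): 10+17=27≡1 → B
C(2): 2+17=19 → T
G(6): 6+17=23 → X
Y(24): 24+17=41≡15 → P
W(22): 22+17=39≡13 → N
J(9): 9+17=26≡0 → A
Q(16): 16+17=33≡7 → H
U(20): 20+17=37≡11 → L
K(10): 10+17=27≡1 → B
V(21): 21+17=38≡12 → M
N(13): 13+17=30≡4 → E
I(8): 8+17=25 → Z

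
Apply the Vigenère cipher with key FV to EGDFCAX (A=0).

Repeat the key across the message: FVFVFVF
E(4)+F(5): 9 → J
G(6)+V(21): 27≡1 → B
D(3)+F(5): 8 → I
F(5)+V(21): 26≡0 → A
C(2)+F(5): 7 → H
A(0)+V(21): 21 → V
X(23)+F(5): 28≡2 → C

JBIAHVC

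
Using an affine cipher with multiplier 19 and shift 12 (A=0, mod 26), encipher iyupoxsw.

i(8): 19·8+12=164≡8 → i
y(24): 19·24+12=468≡0 → a
u(20): 19·20+12=392≡2 → c
p(15): 19·15+12=297≡11 → l
o(14): 19·14+12=278≡18 → s
x(23): 19·23+12=449≡7 → h
s(18): 19·18+12=354≡16 → q
w(22): 19·22+12=430≡14 → o

iaclshqo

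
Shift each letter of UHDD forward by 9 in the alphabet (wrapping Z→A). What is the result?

U(20): 20+9=29≡3 → D
H(7): 7+9=16 → Q
D(3): 3+9=12 → M
D(3): 3+9=12 → M

DQMM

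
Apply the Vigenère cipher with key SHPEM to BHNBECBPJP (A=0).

Repeat the key across the message: SHPEMSHPEM
B(1)+S(18): 19 → T
H(7)+H(7): 14 → O
N(13)+P(15): 28≡2 → C
B(1)+E(4): 5 → F
E(4)+M(12): 16 → Q
C(2)+S(18): 20 → U
B(1)+H(7): 8 → I
P(15)+P(15): 30≡4 → E
J(9)+E(4): 13 → N
P(15)+M(12): 27≡1 → B

TOCFQUIENB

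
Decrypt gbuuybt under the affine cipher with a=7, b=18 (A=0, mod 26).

cfeemfp

The inverse of 7 mod 26 is 15, since 7·15=105≡1. Apply D(y)=15·(y−18) mod 26:
g(6): 15·(6−18)=-180≡2 → c
b(1): 15·(1−18)=-255≡5 → f
u(20): 15·(20−18)=30≡4 → e
u(20): 15·(20−18)=30≡4 → e
y(24): 15·(24−18)=90≡12 → m
b(1): 15·(1−18)=-255≡5 → f
t(19): 15·(19−18)=15 → p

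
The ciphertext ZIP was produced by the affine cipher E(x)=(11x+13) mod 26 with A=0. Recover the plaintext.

UJM

The inverse of 11 mod 26 is 19, since 11·19=209≡1. Apply D(y)=19·(y−13) mod 26:
Z(25): 19·(25−13)=228≡20 → U
I(8): 19·(8−13)=-95≡9 → J
P(15): 19·(15−13)=38≡12 → M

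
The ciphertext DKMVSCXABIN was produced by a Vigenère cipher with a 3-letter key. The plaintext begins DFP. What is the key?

Subtract each crib letter from the matching ciphertext letter (mod 26):
D(3)−D(3)=0 → A
K(10)−F(5)=5 → F
M(12)−P(15)=-3≡23 → X

AFX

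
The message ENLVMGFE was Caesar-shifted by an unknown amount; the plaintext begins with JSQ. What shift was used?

From the crib: E(4)−J(9)=-5≡21, so the shift is 21.

21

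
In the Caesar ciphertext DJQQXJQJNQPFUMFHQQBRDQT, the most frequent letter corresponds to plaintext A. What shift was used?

16

The most frequent ciphertext letter is Q (appears 7 times).
Q is position 16; A is position 0.
Shift = 16.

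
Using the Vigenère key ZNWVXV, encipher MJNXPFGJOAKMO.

Repeat the key across the message: ZNWVXVZNWVXVZ
M(12)+Z(25): 37≡11 → L
J(9)+N(13): 22 → W
N(13)+W(22): 35≡9 → J
X(23)+V(21): 44≡18 → S
P(15)+X(23): 38≡12 → M
F(5)+V(21): 26≡0 → A
G(6)+Z(25): 31≡5 → F
J(9)+N(13): 22 → W
O(14)+W(22): 36≡10 → K
A(0)+V(21): 21 → V
K(10)+X(23): 33≡7 → H
M(12)+V(21): 33≡7 → H
O(14)+Z(25): 39≡13 → N

LWJSMAFWKVHHN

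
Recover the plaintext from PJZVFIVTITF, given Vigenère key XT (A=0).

Repeat the key across the ciphertext: XTXTXTXTXTX
P(15)−X(23): -8≡18 → S
J(9)−T(19): -10≡16 → Q
Z(25)−X(23): 2 → C
V(21)−T(19): 2 → C
F(5)−X(23): -18≡8 → I
I(8)−T(19): -11≡15 → P
V(21)−X(23): -2≡24 → Y
T(19)−T(19): 0 → A
I(8)−X(23): -15≡11 → L
T(19)−T(19): 0 → A
F(5)−X(23): -18≡8 → I

SQCCIPYALAI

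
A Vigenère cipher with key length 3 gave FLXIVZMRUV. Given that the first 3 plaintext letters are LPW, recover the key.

Subtract each crib letter from the matching ciphertext letter (mod 26):
F(5)−L(11)=-6≡20 → U
L(11)−P(15)=-4≡22 → W
X(23)−W(22)=1 → B

UWB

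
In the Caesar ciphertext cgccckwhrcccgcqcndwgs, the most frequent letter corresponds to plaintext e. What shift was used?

24

The most frequent ciphertext letter is c (appears 9 times).
c is position 2; e is position 4.
Shift = -2≡24.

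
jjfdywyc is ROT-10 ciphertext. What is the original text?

zzvtomos

j(9): 9−10=-1≡25 → z
j(9): 9−10=-1≡25 → z
f(5): 5−10=-5≡21 → v
d(3): 3−10=-7≡19 → t
y(24): 24−10=14 → o
w(22): 22−10=12 → m
y(24): 24−10=14 → o
c(2): 2−10=-8≡18 → s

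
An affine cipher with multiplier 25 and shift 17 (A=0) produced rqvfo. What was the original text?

The inverse of 25 mod 26 is 25, since 25·25=625≡1. Apply D(y)=25·(y−17) mod 26:
r(17): 25·(17−17)=0 → a
q(16): 25·(16−17)=-25≡1 → b
v(21): 25·(21−17)=100≡22 → w
f(5): 25·(5−17)=-300≡12 → m
o(14): 25·(14−17)=-75≡3 → d

abwmd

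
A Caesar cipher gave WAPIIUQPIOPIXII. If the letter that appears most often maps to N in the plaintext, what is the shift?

The most frequent ciphertext letter is I (appears 6 times).
I is position 8; N is position 13.
Shift = -5≡21.

21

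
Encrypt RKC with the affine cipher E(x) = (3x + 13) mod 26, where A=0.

R(17): 3·17+13=64≡12 → M
K(10): 3·10+13=43≡17 → R
C(2): 3·2+13=19 → T

MRT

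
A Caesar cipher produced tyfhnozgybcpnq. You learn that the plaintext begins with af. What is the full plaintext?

afmouvgnfijwux

From the crib: t(19)−a(0)=19, so the shift is 19.
Subtract 19 from each ciphertext letter:
t(19): 19−19=0 → a
y(24): 24−19=5 → f
f(5): 5−19=-14≡12 → m
h(7): 7−19=-12≡14 → o
n(13): 13−19=-6≡20 → u
o(14): 14−19=-5≡21 → v
z(25): 25−19=6 → g
g(6): 6−19=-13≡13 → n
y(24): 24−19=5 → f
b(1): 1−19=-18≡8 → i
c(2): 2−19=-17≡9 → j
p(15): 15−19=-4≡22 → w
n(13): 13−19=-6≡20 → u
q(16): 16−19=-3≡23 → x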